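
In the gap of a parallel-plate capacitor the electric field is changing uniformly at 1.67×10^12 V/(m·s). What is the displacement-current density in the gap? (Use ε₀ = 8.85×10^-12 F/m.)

The displacement-current density is ε₀ ∂E/∂t = (8.85×10^-12)(1.67×10^12) = 14.8 A/m².

14.8 A/m²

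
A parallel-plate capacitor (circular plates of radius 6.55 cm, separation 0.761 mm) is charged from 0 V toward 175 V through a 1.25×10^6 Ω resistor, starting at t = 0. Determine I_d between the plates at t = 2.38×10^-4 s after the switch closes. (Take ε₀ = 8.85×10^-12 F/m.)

C = ε₀A/d = (8.85×10^-12)(0.01348)/(7.61×10^-4) = 1.568×10^-10 F and τ = RC = 1.960×10^-4 s. I_d in the gap equals the RC charging current.
I_d(t) = (V₀/R) e^(−t/τ) = 1.400×10^-4 · e^(−1.214) = 4.16×10^-5 A.

4.16×10^-5 A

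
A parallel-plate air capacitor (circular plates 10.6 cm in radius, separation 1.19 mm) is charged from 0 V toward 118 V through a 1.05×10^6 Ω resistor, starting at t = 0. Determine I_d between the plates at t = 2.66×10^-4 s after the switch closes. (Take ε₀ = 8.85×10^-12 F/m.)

C = ε₀A/d = (8.85×10^-12)(0.03530)/(1.19×10^-3) = 2.625×10^-10 F, so τ = RC = 2.756×10^-4 s.
The conduction current is I(t) = (V₀/R) e^(−t/τ), and the displacement current between the plates equals it.
t/τ = 0.9652; I_d = (118/1.05×10^6) · e^(−0.9652) = (1.124×10^-4)(0.3809) = 4.28×10^-5 A.

4.28×10^-5 A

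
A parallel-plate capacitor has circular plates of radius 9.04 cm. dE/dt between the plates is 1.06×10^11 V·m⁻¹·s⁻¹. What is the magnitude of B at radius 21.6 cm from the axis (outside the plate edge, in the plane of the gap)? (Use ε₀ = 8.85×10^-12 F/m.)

2.23×10^-8 T

Total displacement current: I_d = ε₀(πR²)(dE/dt) = (8.85×10^-12)(0.02567)(1.06×10^11) = 0.02408 A.
For r ≥ R the full I_d is enclosed: B = μ₀ I_d/(2πr) = (4π×10^-7)(0.02408)/(2π·0.216) = 2.23×10^-8 T.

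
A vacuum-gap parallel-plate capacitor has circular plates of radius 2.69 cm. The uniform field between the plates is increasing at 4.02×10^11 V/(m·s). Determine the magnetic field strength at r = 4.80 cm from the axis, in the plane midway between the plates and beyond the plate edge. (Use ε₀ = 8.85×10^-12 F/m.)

I_d = ε₀ dΦ_E/dt = ε₀ πR² (dE/dt) = (8.85×10^-12)(2.273×10^-3)(4.02×10^11) = 8.087×10^-3 A through the full plate area.
With r > R the enclosed displacement current is the full I_d; B = μ₀ I_d / (2πr) = 3.37×10^-8 T.

3.37×10^-8 T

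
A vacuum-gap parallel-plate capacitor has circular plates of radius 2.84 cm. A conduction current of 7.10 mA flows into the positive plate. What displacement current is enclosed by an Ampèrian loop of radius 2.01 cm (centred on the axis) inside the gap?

3.56×10^-3 A

No conduction current crosses the gap, so I_d there equals the 7.10×10^-3 A in the leads.
Since J_d is uniform, the enclosed fraction is (r/R)² = 0.5009, giving I_d,enc = 3.56×10^-3 A.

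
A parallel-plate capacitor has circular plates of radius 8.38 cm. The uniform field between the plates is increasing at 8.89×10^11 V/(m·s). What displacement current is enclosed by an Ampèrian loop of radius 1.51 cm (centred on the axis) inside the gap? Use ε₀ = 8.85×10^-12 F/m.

Through the whole plate area (πR² = 0.02206 m²), I_d = ε₀ πR² dE/dt = 0.1736 A.
Through an area πr² the displacement current is I_d·(πr²/πR²) = I_d (r/R)² = 5.64×10^-3 A.

5.64×10^-3 A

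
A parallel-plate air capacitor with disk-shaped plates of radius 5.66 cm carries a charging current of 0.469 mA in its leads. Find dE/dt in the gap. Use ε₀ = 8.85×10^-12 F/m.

Charge continuity gives I_d = I = 4.69×10^-4 A between the plates.
Since I_d = ε₀ A dE/dt, dE/dt = I_d/(ε₀A) = (4.69×10^-4)/((8.85×10^-12)(0.01006)) = 5.27×10^9 V/(m·s).

5.27×10^9 V/(m·s)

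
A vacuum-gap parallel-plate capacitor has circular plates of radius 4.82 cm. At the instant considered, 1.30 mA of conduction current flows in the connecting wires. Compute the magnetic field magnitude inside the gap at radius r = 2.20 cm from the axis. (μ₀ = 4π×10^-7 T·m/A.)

No conduction current crosses the gap, so I_d there equals the 1.30×10^-3 A in the leads.
∮B·dl = μ₀ I_d,enc with I_d,enc = I_d r²/R² = 2.708×10^-4 A; so B = μ₀ I_d,enc/(2πr) = 2.46×10^-9 T.

2.46×10^-9 T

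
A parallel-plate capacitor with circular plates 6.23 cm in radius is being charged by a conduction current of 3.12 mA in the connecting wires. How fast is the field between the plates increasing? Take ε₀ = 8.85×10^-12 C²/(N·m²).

By continuity, I_d in the gap equals the 3.12 mA flowing in the wire.
Then dE/dt = I_d/(ε₀A) = 2.89×10^10 V/(m·s).

2.89×10^10 V/(m·s)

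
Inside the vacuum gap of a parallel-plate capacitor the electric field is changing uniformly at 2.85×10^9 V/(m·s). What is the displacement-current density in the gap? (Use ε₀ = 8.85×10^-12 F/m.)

J_d = ε₀ dE/dt = (8.85×10^-12)(2.85×10^9) = 0.0252 A/m².

0.0252 A/m²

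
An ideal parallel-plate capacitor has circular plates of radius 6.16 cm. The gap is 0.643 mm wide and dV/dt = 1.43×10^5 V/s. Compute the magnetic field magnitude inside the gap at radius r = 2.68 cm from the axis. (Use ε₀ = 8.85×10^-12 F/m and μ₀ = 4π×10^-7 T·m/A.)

3.31×10^-11 T

I_d = C dV/dt with C = ε₀πR²/d = 1.641×10^-10 F, so I_d = (1.641×10^-10)(1.43×10^5) = 2.347×10^-5 A.
∮B·dl = μ₀ I_d,enc with I_d,enc = I_d r²/R² = 4.442×10^-6 A; so B = μ₀ I_d,enc/(2πr) = 3.31×10^-11 T.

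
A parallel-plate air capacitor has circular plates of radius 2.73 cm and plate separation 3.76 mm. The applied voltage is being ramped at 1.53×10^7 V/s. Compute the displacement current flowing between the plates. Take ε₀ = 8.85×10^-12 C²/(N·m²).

The field between the plates is E = V/d, so dE/dt = (1.53×10^7)/(3.76×10^-3 m) = 4.069×10^9 V/(m·s).
I_d = ε₀ A (dE/dt) = (8.85×10^-12)(2.341×10^-3)(4.069×10^9) = 8.43×10^-5 A.

8.43×10^-5 A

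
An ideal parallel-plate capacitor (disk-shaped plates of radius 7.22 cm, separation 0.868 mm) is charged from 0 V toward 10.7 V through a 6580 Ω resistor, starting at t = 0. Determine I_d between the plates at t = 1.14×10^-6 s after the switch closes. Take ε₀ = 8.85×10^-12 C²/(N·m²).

5.76×10^-4 A

C = ε₀A/d = (8.85×10^-12)(0.01638)/(8.68×10^-4) = 1.670×10^-10 F, so τ = RC = 1.099×10^-6 s.
The conduction current is I(t) = (V₀/R) e^(−t/τ), and the displacement current between the plates equals it.
t/τ = 1.037; I_d = (10.7/6580) · e^(−1.037) = (1.626×10^-3)(0.3545) = 5.76×10^-4 A.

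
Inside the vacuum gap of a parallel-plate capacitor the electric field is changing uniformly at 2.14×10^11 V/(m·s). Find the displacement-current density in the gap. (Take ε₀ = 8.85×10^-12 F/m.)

1.89 A/m²

The displacement-current density is ε₀ ∂E/∂t = (8.85×10^-12)(2.14×10^11) = 1.89 A/m².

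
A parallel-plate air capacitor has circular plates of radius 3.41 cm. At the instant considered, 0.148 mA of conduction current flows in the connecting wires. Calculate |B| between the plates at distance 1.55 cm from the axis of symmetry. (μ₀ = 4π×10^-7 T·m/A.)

By continuity the displacement current in the gap matches the conduction current: I_d = 1.48×10^-4 A.
An Ampèrian loop of radius r encloses a fraction (r/R)² of I_d. Then B·2πr = μ₀ I_d (r/R)², giving B = μ₀ I_d r/(2πR²) = 3.95×10^-10 T.

3.95×10^-10 T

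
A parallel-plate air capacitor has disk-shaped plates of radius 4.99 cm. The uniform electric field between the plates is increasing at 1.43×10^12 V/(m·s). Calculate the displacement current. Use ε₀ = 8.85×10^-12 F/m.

The displacement current is ε₀ times dΦ_E/dt = ε₀ A dE/dt = (8.85×10^-12)(7.823×10^-3)(1.43×10^12) = 0.0990 A.

0.0990 A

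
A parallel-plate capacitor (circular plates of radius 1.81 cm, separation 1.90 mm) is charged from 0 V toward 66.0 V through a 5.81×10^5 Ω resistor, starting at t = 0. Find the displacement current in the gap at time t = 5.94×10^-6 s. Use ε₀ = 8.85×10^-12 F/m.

1.35×10^-5 A

With C = ε₀A/d = (8.85×10^-12)(1.029×10^-3)/(1.90×10^-3) = 4.793×10^-12 F, the time constant is τ = RC = 2.785×10^-6 s, so t/τ = 2.133 and e^(−t/τ) = 0.1185.
I_d = I_cond = (V₀/R) e^(−t/τ) = (1.136×10^-4)(0.1185) = 1.35×10^-5 A.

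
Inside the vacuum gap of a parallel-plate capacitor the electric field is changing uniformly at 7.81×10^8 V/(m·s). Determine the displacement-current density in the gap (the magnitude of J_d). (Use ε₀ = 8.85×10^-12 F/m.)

6.91×10^-3 A/m²

J_d = ε₀ ∂E/∂t, so J_d = 6.91×10^-3 A/m².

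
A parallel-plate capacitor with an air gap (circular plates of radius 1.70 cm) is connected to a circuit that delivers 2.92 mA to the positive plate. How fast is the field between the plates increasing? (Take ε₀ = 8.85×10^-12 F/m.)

Charge continuity gives I_d = I = 2.92×10^-3 A between the plates.
Inverting I_d = ε₀ A dE/dt gives dE/dt = 2.92×10^-3 / (8.85×10^-12 · 9.079×10^-4) = 3.63×10^11 V/(m·s).

3.63×10^11 V/(m·s)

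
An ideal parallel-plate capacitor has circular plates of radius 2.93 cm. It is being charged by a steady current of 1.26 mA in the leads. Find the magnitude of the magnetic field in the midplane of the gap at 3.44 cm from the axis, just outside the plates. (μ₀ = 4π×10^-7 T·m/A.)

No conduction current crosses the gap, so I_d there equals the 1.26×10^-3 A in the leads.
With r > R the enclosed displacement current is the full I_d; B = μ₀ I_d / (2πr) = 7.33×10^-9 T.

7.33×10^-9 T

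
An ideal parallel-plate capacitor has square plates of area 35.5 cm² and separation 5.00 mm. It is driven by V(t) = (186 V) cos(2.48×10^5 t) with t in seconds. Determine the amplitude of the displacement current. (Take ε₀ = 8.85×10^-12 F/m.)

The displacement current equals the conduction current C dV/dt, which peaks at C V₀ ω.
With C = ε₀A/d = (8.85×10^-12)(3.55×10^-3)/(5.00×10^-3) = 6.284×10^-12 F and ω = 2.48×10^5 rad/s, I_d,max = (6.284×10^-12)(186)(2.48×10^5) = 2.90×10^-4 A.

2.90×10^-4 A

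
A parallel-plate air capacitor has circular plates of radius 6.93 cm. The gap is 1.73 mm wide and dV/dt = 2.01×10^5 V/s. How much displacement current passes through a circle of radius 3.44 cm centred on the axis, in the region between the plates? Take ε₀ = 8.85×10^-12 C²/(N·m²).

I_d = C dV/dt with C = ε₀πR²/d = 7.719×10^-11 F, so I_d = (7.719×10^-11)(2.01×10^5) = 1.552×10^-5 A.
Since J_d is uniform, the enclosed fraction is (r/R)² = 0.2464, giving I_d,enc = 3.82×10^-6 A.

3.82×10^-6 A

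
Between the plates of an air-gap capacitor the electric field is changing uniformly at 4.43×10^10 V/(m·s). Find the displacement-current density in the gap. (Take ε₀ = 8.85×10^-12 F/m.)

J_d = ε₀ ∂E/∂t, so J_d = 0.392 A/m².

0.392 A/m²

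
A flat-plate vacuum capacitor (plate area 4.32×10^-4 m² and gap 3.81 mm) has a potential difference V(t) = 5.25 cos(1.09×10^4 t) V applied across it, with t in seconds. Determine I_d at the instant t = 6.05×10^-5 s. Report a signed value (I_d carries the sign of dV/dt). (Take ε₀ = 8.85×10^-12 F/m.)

-3.52×10^-8 A

dV/dt = (5.25)(1.09×10^4)·−sin(0.65945) = -3.506×10^4 V/s.
I_d = C dV/dt with C = ε₀A/d = (8.85×10^-12)(4.32×10^-4)/(3.81×10^-3) = 1.003×10^-12 F, so I_d = (1.003×10^-12)(-3.506×10^4) = -3.52×10^-8 A.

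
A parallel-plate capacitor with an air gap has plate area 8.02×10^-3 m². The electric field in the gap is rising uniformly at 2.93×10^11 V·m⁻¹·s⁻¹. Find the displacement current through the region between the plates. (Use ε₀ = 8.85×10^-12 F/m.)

The displacement current is ε₀ times dΦ_E/dt = ε₀ A dE/dt = (8.85×10^-12)(8.02×10^-3)(2.93×10^11) = 0.0208 A.

0.0208 A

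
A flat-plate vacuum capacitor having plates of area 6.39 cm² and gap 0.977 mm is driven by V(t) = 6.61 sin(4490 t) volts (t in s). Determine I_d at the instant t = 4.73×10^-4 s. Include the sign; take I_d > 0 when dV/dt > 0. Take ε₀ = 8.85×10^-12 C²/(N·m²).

-9.02×10^-8 A

C = ε₀A/d = (8.85×10^-12)(6.39×10^-4)/(9.77×10^-4) = 5.788×10^-12 F. dV/dt = V₀ω·cos(ωt); at ωt = 2.12377 rad this factor is -0.5252.
I_d = C dV/dt = (5.788×10^-12)(6.61)(4490)(-0.5252) = -9.02×10^-8 A.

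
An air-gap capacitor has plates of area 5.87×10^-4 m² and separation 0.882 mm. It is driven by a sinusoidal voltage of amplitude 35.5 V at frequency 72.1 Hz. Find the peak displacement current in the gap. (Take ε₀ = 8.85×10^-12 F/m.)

9.47×10^-8 A

C = ε₀A/d = (8.85×10^-12)(5.87×10^-4)/(8.82×10^-4) = 5.890×10^-12 F; ω = 2πf = 453.0 rad/s.
I_d = C dV/dt, so |I_d|_max = C V₀ ω = (5.890×10^-12)(35.5)(453.0) = 9.47×10^-8 A.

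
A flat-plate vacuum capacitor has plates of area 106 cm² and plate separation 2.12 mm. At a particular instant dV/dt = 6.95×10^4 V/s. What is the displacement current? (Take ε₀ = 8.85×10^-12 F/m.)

The displacement current equals the charging current C dV/dt. With C = ε₀A/d = (8.85×10^-12)(0.0106)/(2.12×10^-3) = 4.425×10^-11 F, I_d = (4.425×10^-11)(6.95×10^4) = 3.08×10^-6 A.

3.08×10^-6 A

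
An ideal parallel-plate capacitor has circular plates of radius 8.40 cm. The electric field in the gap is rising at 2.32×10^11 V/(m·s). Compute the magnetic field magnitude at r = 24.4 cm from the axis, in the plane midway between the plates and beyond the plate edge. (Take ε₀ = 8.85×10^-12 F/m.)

3.73×10^-8 T

I_d = ε₀ dΦ_E/dt = ε₀ πR² (dE/dt) = (8.85×10^-12)(0.02217)(2.32×10^11) = 0.04552 A through the full plate area.
Outside the plates the loop encloses all of I_d, so B·2πr = μ₀ I_d and B = 3.73×10^-8 T.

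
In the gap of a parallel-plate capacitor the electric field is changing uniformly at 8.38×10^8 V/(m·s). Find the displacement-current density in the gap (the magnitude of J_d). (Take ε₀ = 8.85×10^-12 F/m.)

The displacement-current density is ε₀ ∂E/∂t = (8.85×10^-12)(8.38×10^8) = 7.42×10^-3 A/m².

7.42×10^-3 A/m²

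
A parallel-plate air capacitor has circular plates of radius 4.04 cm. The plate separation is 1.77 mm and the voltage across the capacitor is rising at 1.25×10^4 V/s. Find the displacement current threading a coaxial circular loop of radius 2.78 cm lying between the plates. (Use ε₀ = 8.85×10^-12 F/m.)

1.52×10^-7 A

dE/dt = (dV/dt)/d = 7.062×10^6 V/(m·s); I_d = ε₀(πR²)(dE/dt) = (8.85×10^-12)(5.128×10^-3)(7.062×10^6) = 3.205×10^-7 A.
Since J_d is uniform, the enclosed fraction is (r/R)² = 0.4735, giving I_d,enc = 1.52×10^-7 A.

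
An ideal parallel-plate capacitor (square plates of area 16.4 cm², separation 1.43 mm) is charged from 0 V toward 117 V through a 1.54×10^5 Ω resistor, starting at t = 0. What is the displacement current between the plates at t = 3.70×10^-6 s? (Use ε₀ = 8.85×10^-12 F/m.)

7.12×10^-5 A

C = ε₀A/d = (8.85×10^-12)(1.64×10^-3)/(1.43×10^-3) = 1.015×10^-11 F and τ = RC = 1.563×10^-6 s. I_d in the gap equals the RC charging current.
I_d(t) = (V₀/R) e^(−t/τ) = 7.597×10^-4 · e^(−2.367) = 7.12×10^-5 A.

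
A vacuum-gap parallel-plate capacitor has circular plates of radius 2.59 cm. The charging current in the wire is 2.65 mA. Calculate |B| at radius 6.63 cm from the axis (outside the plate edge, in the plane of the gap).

Between the plates the displacement current equals the wire current: I_d = 2.65 mA = 2.65×10^-3 A.
For r ≥ R the full I_d is enclosed: B = μ₀ I_d/(2πr) = (4π×10^-7)(2.65×10^-3)/(2π·0.0663) = 7.99×10^-9 T.

7.99×10^-9 T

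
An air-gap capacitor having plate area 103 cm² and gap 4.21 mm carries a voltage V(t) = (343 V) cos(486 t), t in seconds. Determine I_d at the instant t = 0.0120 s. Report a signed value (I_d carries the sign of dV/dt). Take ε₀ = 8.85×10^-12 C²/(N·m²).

1.57×10^-6 A

dE/dt = (V₀ω/d)·−sin(ωt) with ωt = 5.832 rad: (343)(486)(0.4360)/(4.21×10^-3) = 1.726×10^7 V/(m·s).
I_d = ε₀ A dE/dt = (8.85×10^-12)(0.0103)(1.726×10^7) = 1.57×10^-6 A.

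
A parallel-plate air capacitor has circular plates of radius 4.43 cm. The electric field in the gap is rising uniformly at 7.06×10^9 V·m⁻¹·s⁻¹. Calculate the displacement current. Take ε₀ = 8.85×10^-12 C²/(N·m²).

3.85×10^-4 A

The displacement current is ε₀ times dΦ_E/dt = ε₀ A dE/dt = (8.85×10^-12)(6.165×10^-3)(7.06×10^9) = 3.85×10^-4 A.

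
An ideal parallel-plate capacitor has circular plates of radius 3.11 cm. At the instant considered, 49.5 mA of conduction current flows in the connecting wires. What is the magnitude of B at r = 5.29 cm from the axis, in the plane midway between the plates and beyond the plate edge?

By continuity the displacement current in the gap matches the conduction current: I_d = 0.0495 A.
For r ≥ R the full I_d is enclosed: B = μ₀ I_d/(2πr) = (4π×10^-7)(0.0495)/(2π·0.0529) = 1.87×10^-7 T.

1.87×10^-7 T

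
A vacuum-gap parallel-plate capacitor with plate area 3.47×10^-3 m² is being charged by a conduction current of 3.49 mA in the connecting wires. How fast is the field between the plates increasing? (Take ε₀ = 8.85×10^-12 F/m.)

1.14×10^11 V/(m·s)

By continuity, I_d in the gap equals the 3.49 mA flowing in the wire.
Since I_d = ε₀ A dE/dt, dE/dt = I_d/(ε₀A) = (3.49×10^-3)/((8.85×10^-12)(3.47×10^-3)) = 1.14×10^11 V/(m·s).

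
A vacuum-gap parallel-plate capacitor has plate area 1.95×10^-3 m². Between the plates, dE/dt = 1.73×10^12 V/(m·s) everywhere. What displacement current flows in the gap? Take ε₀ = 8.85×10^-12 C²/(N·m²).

0.0299 A

The displacement current is ε₀ times dΦ_E/dt = ε₀ A dE/dt = (8.85×10^-12)(1.95×10^-3)(1.73×10^12) = 0.0299 A.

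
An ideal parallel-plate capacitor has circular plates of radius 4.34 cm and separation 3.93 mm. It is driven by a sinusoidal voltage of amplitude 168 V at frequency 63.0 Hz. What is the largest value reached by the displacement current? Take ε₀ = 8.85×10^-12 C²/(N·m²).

The displacement current equals the conduction current C dV/dt, which peaks at C V₀ ω.
With C = ε₀A/d = (8.85×10^-12)(5.917×10^-3)/(3.93×10^-3) = 1.332×10^-11 F and ω = 2πf = 395.8 rad/s, I_d,max = (1.332×10^-11)(168)(395.8) = 8.86×10^-7 A.

8.86×10^-7 A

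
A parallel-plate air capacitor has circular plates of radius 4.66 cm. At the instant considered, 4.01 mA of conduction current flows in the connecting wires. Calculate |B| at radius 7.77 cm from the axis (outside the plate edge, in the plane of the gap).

1.03×10^-8 T

Between the plates the displacement current equals the wire current: I_d = 4.01 mA = 4.01×10^-3 A.
For r ≥ R the full I_d is enclosed: B = μ₀ I_d/(2πr) = (4π×10^-7)(4.01×10^-3)/(2π·0.0777) = 1.03×10^-8 T.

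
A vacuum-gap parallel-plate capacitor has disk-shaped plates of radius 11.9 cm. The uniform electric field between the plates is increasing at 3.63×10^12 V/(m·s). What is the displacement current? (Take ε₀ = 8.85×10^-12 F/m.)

1.43 A

I_d = ε₀ A (dE/dt) = (8.85×10^-12)(0.04449 m²)(3.63×10^12) = 1.43 A.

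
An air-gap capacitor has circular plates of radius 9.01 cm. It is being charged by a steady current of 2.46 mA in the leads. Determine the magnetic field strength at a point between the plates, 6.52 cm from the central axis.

No conduction current crosses the gap, so I_d there equals the 2.46×10^-3 A in the leads.
An Ampèrian loop of radius r encloses a fraction (r/R)² of I_d. Then B·2πr = μ₀ I_d (r/R)², giving B = μ₀ I_d r/(2πR²) = 3.95×10^-9 T.

3.95×10^-9 T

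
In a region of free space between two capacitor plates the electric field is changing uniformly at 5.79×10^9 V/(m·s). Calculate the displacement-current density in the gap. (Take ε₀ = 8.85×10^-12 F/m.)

The displacement-current density is ε₀ ∂E/∂t = (8.85×10^-12)(5.79×10^9) = 0.0512 A/m².

0.0512 A/m²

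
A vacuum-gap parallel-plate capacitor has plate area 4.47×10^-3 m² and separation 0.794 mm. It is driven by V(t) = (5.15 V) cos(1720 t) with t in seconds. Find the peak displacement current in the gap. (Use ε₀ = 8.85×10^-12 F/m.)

(dE/dt)_max = V₀ω/d = 1.116×10^7 V/(m·s); ω = 1720 rad/s.
I_d,max = ε₀ A (dE/dt)_max = (8.85×10^-12)(4.47×10^-3)(1.116×10^7) = 4.41×10^-7 A.

4.41×10^-7 A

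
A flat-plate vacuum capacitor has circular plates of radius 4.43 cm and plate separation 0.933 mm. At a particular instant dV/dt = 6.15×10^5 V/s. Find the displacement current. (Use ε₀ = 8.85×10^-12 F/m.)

3.60×10^-5 A

C = ε₀A/d = (8.85×10^-12)(6.165×10^-3)/(9.33×10^-4) = 5.848×10^-11 F.
I_d = C dV/dt = (5.848×10^-11)(6.15×10^5) = 3.60×10^-5 A.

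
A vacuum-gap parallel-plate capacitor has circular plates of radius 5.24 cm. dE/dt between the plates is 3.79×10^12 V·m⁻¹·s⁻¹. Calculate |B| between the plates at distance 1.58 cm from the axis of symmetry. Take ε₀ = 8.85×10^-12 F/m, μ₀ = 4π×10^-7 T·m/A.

I_d = ε₀ dΦ_E/dt = ε₀ πR² (dE/dt) = (8.85×10^-12)(8.626×10^-3)(3.79×10^12) = 0.2893 A through the full plate area.
An Ampèrian loop of radius r encloses a fraction (r/R)² of I_d. Then B·2πr = μ₀ I_d (r/R)², giving B = μ₀ I_d r/(2πR²) = 3.33×10^-7 T.

3.33×10^-7 T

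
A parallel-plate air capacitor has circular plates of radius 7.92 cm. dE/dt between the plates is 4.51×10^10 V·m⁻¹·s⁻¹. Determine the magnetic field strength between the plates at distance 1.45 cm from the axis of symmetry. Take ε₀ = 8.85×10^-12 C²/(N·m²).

I_d = ε₀ dΦ_E/dt = ε₀ πR² (dE/dt) = (8.85×10^-12)(0.01971)(4.51×10^10) = 7.867×10^-3 A through the full plate area.
For r < R the Ampère–Maxwell law gives B(2πr) = μ₀ I_d (r²/R²), so B = μ₀ I_d r/(2πR²) = (4π×10^-7)(7.867×10^-3)(0.0145)/(2π·0.0792²) = 3.64×10^-9 T.

3.64×10^-9 T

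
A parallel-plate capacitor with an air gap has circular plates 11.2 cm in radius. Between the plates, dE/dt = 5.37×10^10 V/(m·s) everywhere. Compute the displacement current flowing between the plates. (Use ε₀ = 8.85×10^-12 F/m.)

The displacement current is ε₀ times dΦ_E/dt = ε₀ A dE/dt = (8.85×10^-12)(0.03941)(5.37×10^10) = 0.0187 A.

0.0187 A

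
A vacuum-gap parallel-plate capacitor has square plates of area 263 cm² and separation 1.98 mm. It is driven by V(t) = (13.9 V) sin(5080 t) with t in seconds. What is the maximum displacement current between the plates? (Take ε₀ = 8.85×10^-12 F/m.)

8.30×10^-6 A

The displacement current equals the conduction current C dV/dt, which peaks at C V₀ ω.
With C = ε₀A/d = (8.85×10^-12)(0.0263)/(1.98×10^-3) = 1.176×10^-10 F and ω = 5080 rad/s, I_d,max = (1.176×10^-10)(13.9)(5080) = 8.30×10^-6 A.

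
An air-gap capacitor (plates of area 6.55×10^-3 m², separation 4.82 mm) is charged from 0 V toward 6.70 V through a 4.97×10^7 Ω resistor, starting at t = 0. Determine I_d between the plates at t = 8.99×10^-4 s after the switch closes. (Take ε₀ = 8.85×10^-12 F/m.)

C = ε₀A/d = (8.85×10^-12)(6.55×10^-3)/(4.82×10^-3) = 1.203×10^-11 F and τ = RC = 5.979×10^-4 s. I_d in the gap equals the RC charging current.
I_d(t) = (V₀/R) e^(−t/τ) = 1.348×10^-7 · e^(−1.504) = 3.00×10^-8 A.

3.00×10^-8 A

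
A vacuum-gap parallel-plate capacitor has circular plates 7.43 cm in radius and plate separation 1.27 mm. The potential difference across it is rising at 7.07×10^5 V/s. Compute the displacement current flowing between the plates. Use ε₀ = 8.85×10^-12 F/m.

C = ε₀A/d = (8.85×10^-12)(0.01734)/(1.27×10^-3) = 1.208×10^-10 F.
I_d = C dV/dt = (1.208×10^-10)(7.07×10^5) = 8.54×10^-5 A.

8.54×10^-5 A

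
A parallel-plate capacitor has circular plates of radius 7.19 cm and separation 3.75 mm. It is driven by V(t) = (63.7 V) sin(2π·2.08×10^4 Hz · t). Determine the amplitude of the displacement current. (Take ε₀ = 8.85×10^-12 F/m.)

The displacement current equals the conduction current C dV/dt, which peaks at C V₀ ω.
With C = ε₀A/d = (8.85×10^-12)(0.01624)/(3.75×10^-3) = 3.833×10^-11 F and ω = 2πf = 1.307×10^5 rad/s, I_d,max = (3.833×10^-11)(63.7)(1.307×10^5) = 3.19×10^-4 A.

3.19×10^-4 A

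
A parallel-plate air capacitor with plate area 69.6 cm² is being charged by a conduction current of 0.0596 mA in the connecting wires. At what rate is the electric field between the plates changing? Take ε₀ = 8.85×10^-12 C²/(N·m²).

9.68×10^8 V/(m·s)

Charge continuity gives I_d = I = 5.96×10^-5 A between the plates.
Then dE/dt = I_d/(ε₀A) = 9.68×10^8 V/(m·s).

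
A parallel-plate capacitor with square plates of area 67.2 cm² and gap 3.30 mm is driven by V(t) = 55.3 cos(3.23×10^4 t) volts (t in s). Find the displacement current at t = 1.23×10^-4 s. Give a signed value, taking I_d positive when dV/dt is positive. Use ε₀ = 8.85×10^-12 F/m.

2.38×10^-5 A

C = ε₀A/d = (8.85×10^-12)(6.72×10^-3)/(3.30×10^-3) = 1.802×10^-11 F. dV/dt = V₀ω·−sin(ωt); at ωt = 3.9729 rad this factor is 0.7388.
I_d = C dV/dt = (1.802×10^-11)(55.3)(3.23×10^4)(0.7388) = 2.38×10^-5 A.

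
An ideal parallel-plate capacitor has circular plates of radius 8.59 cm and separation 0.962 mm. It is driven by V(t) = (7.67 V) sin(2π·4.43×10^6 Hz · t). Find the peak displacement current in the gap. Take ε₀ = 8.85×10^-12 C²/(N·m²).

C = ε₀A/d = (8.85×10^-12)(0.02318)/(9.62×10^-4) = 2.132×10^-10 F; ω = 2πf = 2.783×10^7 rad/s.
I_d = C dV/dt, so |I_d|_max = C V₀ ω = (2.132×10^-10)(7.67)(2.783×10^7) = 0.0455 A.

0.0455 A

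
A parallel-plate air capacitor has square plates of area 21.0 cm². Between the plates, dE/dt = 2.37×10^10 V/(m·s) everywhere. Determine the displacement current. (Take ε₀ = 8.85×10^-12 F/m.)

With a uniform field, Φ_E = EA, so I_d = ε₀ A dE/dt = 4.40×10^-4 A.

4.40×10^-4 A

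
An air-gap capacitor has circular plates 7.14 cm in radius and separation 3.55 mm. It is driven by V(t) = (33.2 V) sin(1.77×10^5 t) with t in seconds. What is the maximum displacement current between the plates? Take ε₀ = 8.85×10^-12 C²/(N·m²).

2.35×10^-4 A

The displacement current equals the conduction current C dV/dt, which peaks at C V₀ ω.
With C = ε₀A/d = (8.85×10^-12)(0.01602)/(3.55×10^-3) = 3.994×10^-11 F and ω = 1.77×10^5 rad/s, I_d,max = (3.994×10^-11)(33.2)(1.77×10^5) = 2.35×10^-4 A.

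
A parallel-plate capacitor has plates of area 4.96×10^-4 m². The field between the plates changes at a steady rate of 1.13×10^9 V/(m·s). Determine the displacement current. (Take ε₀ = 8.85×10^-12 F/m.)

The displacement current is ε₀ times dΦ_E/dt = ε₀ A dE/dt = (8.85×10^-12)(4.96×10^-4)(1.13×10^9) = 4.96×10^-6 A.

4.96×10^-6 A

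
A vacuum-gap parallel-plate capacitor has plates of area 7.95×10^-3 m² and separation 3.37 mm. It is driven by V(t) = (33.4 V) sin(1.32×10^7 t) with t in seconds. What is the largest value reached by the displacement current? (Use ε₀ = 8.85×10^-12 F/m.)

9.20×10^-3 A

(dE/dt)_max = V₀ω/d = 1.308×10^11 V/(m·s); ω = 1.32×10^7 rad/s.
I_d,max = ε₀ A (dE/dt)_max = (8.85×10^-12)(7.95×10^-3)(1.308×10^11) = 9.20×10^-3 A.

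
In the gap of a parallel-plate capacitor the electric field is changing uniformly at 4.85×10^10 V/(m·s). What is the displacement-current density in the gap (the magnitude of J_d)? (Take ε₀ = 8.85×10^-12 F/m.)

0.429 A/m²

The displacement-current density is ε₀ ∂E/∂t = (8.85×10^-12)(4.85×10^10) = 0.429 A/m².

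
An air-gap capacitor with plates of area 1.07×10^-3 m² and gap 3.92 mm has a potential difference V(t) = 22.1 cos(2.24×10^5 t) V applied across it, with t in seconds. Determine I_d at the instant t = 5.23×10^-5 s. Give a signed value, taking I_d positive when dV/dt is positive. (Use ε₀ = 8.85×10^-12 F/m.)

8.99×10^-6 A

dE/dt = (V₀ω/d)·−sin(ωt) with ωt = 11.7152 rad: (22.1)(2.24×10^5)(0.7521)/(3.92×10^-3) = 9.498×10^8 V/(m·s).
I_d = ε₀ A dE/dt = (8.85×10^-12)(1.07×10^-3)(9.498×10^8) = 8.99×10^-6 A.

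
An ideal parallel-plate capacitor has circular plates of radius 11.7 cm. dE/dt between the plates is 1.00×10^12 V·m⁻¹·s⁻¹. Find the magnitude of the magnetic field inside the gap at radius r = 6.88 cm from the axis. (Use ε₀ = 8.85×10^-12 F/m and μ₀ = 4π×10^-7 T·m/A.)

3.83×10^-7 T

I_d = ε₀ dΦ_E/dt = ε₀ πR² (dE/dt) = (8.85×10^-12)(0.04301)(1.00×10^12) = 0.3806 A through the full plate area.
An Ampèrian loop of radius r encloses a fraction (r/R)² of I_d. Then B·2πr = μ₀ I_d (r/R)², giving B = μ₀ I_d r/(2πR²) = 3.83×10^-7 T.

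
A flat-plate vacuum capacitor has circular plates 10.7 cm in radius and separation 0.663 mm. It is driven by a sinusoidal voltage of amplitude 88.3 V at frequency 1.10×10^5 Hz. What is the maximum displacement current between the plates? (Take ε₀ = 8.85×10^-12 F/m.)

0.0293 A

The displacement current equals the conduction current C dV/dt, which peaks at C V₀ ω.
With C = ε₀A/d = (8.85×10^-12)(0.03597)/(6.63×10^-4) = 4.801×10^-10 F and ω = 2πf = 6.912×10^5 rad/s, I_d,max = (4.801×10^-10)(88.3)(6.912×10^5) = 0.0293 A.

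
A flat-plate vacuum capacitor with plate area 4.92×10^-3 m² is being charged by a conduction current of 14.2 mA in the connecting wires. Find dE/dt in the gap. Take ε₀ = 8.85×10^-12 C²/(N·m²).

The displacement current between the plates equals the conduction current, I_d = 14.2 mA.
Then dE/dt = I_d/(ε₀A) = 3.26×10^11 V/(m·s).

3.26×10^11 V/(m·s)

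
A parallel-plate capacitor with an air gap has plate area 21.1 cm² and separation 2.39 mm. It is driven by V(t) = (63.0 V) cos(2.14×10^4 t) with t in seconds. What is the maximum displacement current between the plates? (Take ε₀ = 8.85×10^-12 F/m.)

1.05×10^-5 A

C = ε₀A/d = (8.85×10^-12)(2.11×10^-3)/(2.39×10^-3) = 7.813×10^-12 F; ω = 2.14×10^4 rad/s.
I_d = C dV/dt, so |I_d|_max = C V₀ ω = (7.813×10^-12)(63.0)(2.14×10^4) = 1.05×10^-5 A.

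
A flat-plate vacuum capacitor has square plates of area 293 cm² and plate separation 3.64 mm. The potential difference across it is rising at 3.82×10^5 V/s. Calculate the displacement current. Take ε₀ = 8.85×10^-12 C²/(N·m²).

2.72×10^-5 A

C = ε₀A/d = (8.85×10^-12)(0.0293)/(3.64×10^-3) = 7.124×10^-11 F.
I_d = C dV/dt = (7.124×10^-11)(3.82×10^5) = 2.72×10^-5 A.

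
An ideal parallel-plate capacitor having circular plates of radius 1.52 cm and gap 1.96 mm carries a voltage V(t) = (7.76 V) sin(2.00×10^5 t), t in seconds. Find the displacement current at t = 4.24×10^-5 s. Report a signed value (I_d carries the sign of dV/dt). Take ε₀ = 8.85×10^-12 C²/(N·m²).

dV/dt = (7.76)(2.00×10^5)·cos(8.48) = -9.094×10^5 V/s.
I_d = C dV/dt with C = ε₀A/d = (8.85×10^-12)(7.258×10^-4)/(1.96×10^-3) = 3.277×10^-12 F, so I_d = (3.277×10^-12)(-9.094×10^5) = -2.98×10^-6 A.

-2.98×10^-6 A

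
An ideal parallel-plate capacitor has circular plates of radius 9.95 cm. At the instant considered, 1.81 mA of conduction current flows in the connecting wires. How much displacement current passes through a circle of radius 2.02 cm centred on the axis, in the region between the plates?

7.46×10^-5 A

By continuity the displacement current in the gap matches the conduction current: I_d = 1.81×10^-3 A.
The field is uniform, so I_d,enc = I_d (r/R)² = (1.81×10^-3)(2.02/9.95)² = 7.46×10^-5 A.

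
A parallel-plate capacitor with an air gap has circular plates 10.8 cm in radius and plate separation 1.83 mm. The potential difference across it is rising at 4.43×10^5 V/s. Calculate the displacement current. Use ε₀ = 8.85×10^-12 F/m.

7.85×10^-5 A

The field between the plates is E = V/d, so dE/dt = (4.43×10^5)/(1.83×10^-3 m) = 2.421×10^8 V/(m·s).
I_d = ε₀ A (dE/dt) = (8.85×10^-12)(0.03664)(2.421×10^8) = 7.85×10^-5 A.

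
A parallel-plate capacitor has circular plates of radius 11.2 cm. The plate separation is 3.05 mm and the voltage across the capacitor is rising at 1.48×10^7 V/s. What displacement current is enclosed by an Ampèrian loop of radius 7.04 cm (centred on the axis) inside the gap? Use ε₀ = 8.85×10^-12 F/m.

6.69×10^-4 A

dE/dt = (dV/dt)/d = 4.852×10^9 V/(m·s); I_d = ε₀(πR²)(dE/dt) = (8.85×10^-12)(0.03941)(4.852×10^9) = 1.692×10^-3 A.
Through an area πr² the displacement current is I_d·(πr²/πR²) = I_d (r/R)² = 6.69×10^-4 A.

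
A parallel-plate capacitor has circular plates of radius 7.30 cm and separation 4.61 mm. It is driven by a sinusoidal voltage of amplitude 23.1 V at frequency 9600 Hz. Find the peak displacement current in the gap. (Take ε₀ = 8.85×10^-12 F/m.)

The displacement current equals the conduction current C dV/dt, which peaks at C V₀ ω.
With C = ε₀A/d = (8.85×10^-12)(0.01674)/(4.61×10^-3) = 3.214×10^-11 F and ω = 2πf = 6.032×10^4 rad/s, I_d,max = (3.214×10^-11)(23.1)(6.032×10^4) = 4.48×10^-5 A.

4.48×10^-5 A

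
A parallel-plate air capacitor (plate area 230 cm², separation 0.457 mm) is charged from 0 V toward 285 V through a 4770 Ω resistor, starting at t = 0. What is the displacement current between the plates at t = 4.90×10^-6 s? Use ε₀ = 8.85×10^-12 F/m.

C = ε₀A/d = (8.85×10^-12)(0.0230)/(4.57×10^-4) = 4.454×10^-10 F, so τ = RC = 2.125×10^-6 s.
The conduction current is I(t) = (V₀/R) e^(−t/τ), and the displacement current between the plates equals it.
t/τ = 2.306; I_d = (285/4770) · e^(−2.306) = (0.05975)(0.09966) = 5.95×10^-3 A.

5.95×10^-3 A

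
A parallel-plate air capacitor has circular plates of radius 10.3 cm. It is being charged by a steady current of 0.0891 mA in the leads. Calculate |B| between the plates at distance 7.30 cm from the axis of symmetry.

1.23×10^-10 T

No conduction current crosses the gap, so I_d there equals the 8.91×10^-5 A in the leads.
For r < R the Ampère–Maxwell law gives B(2πr) = μ₀ I_d (r²/R²), so B = μ₀ I_d r/(2πR²) = (4π×10^-7)(8.91×10^-5)(0.0730)/(2π·0.103²) = 1.23×10^-10 T.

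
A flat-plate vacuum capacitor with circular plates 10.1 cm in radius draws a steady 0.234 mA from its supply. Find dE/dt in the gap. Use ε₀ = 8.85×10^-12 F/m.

8.25×10^8 V/(m·s)

By continuity, I_d in the gap equals the 0.234 mA flowing in the wire.
Since I_d = ε₀ A dE/dt, dE/dt = I_d/(ε₀A) = (2.34×10^-4)/((8.85×10^-12)(0.03205)) = 8.25×10^8 V/(m·s).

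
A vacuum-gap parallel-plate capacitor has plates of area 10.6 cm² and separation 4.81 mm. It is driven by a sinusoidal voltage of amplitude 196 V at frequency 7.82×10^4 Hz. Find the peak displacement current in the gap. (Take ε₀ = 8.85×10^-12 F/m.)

C = ε₀A/d = (8.85×10^-12)(1.06×10^-3)/(4.81×10^-3) = 1.950×10^-12 F; ω = 2πf = 4.913×10^5 rad/s.
I_d = C dV/dt, so |I_d|_max = C V₀ ω = (1.950×10^-12)(196)(4.913×10^5) = 1.88×10^-4 A.

1.88×10^-4 A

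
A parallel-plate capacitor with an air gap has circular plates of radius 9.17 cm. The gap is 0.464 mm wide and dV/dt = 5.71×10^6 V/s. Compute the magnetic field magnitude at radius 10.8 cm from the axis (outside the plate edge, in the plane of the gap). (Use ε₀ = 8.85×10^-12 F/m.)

5.33×10^-9 T

dE/dt = (dV/dt)/d = 1.231×10^10 V/(m·s); I_d = ε₀(πR²)(dE/dt) = (8.85×10^-12)(0.02642)(1.231×10^10) = 2.878×10^-3 A.
Outside the plates the loop encloses all of I_d, so B·2πr = μ₀ I_d and B = 5.33×10^-9 T.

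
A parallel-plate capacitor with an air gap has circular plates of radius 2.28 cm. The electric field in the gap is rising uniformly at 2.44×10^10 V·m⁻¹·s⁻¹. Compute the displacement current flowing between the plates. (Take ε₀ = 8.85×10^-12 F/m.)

3.53×10^-4 A

I_d = ε₀ A (dE/dt) = (8.85×10^-12)(1.633×10^-3 m²)(2.44×10^10) = 3.53×10^-4 A.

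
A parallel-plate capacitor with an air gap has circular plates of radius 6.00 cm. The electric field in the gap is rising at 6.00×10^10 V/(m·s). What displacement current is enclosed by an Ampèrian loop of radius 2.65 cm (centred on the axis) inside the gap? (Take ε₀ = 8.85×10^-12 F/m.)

Total displacement current: I_d = ε₀(πR²)(dE/dt) = (8.85×10^-12)(0.01131)(6.00×10^10) = 6.006×10^-3 A.
The field is uniform, so I_d,enc = I_d (r/R)² = (6.006×10^-3)(2.65/6.00)² = 1.17×10^-3 A.

1.17×10^-3 A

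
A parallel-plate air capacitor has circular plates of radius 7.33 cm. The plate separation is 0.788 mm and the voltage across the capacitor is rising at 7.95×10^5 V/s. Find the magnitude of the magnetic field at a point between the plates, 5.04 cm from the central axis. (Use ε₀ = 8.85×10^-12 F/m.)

2.83×10^-10 T

dE/dt = (dV/dt)/d = 1.009×10^9 V/(m·s); I_d = ε₀(πR²)(dE/dt) = (8.85×10^-12)(0.01688)(1.009×10^9) = 1.507×10^-4 A.
For r < R the Ampère–Maxwell law gives B(2πr) = μ₀ I_d (r²/R²), so B = μ₀ I_d r/(2πR²) = (4π×10^-7)(1.507×10^-4)(0.0504)/(2π·0.0733²) = 2.83×10^-10 T.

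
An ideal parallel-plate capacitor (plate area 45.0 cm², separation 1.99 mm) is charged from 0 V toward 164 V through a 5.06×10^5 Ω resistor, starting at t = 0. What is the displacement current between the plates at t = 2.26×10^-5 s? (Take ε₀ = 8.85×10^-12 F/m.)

3.48×10^-5 A

With C = ε₀A/d = (8.85×10^-12)(4.50×10^-3)/(1.99×10^-3) = 2.001×10^-11 F, the time constant is τ = RC = 1.013×10^-5 s, so t/τ = 2.231 and e^(−t/τ) = 0.1074.
I_d = I_cond = (V₀/R) e^(−t/τ) = (3.241×10^-4)(0.1074) = 3.48×10^-5 A.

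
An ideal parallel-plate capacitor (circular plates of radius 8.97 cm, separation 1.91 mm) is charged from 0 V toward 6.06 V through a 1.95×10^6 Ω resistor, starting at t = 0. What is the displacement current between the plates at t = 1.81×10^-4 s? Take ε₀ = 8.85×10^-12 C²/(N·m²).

C = ε₀A/d = (8.85×10^-12)(0.02528)/(1.91×10^-3) = 1.171×10^-10 F, so τ = RC = 2.283×10^-4 s.
The conduction current is I(t) = (V₀/R) e^(−t/τ), and the displacement current between the plates equals it.
t/τ = 0.7928; I_d = (6.06/1.95×10^6) · e^(−0.7928) = (3.108×10^-6)(0.4526) = 1.41×10^-6 A.

1.41×10^-6 A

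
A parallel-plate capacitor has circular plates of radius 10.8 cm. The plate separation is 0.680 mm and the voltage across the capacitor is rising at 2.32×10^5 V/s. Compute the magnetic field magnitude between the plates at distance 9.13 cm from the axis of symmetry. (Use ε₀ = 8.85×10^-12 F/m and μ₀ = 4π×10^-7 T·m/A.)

1.73×10^-10 T

I_d = C dV/dt with C = ε₀πR²/d = 4.769×10^-10 F, so I_d = (4.769×10^-10)(2.32×10^5) = 1.106×10^-4 A.
For r < R the Ampère–Maxwell law gives B(2πr) = μ₀ I_d (r²/R²), so B = μ₀ I_d r/(2πR²) = (4π×10^-7)(1.106×10^-4)(0.0913)/(2π·0.108²) = 1.73×10^-10 T.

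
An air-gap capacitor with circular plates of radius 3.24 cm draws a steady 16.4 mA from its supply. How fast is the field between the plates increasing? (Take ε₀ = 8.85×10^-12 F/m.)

5.62×10^11 V/(m·s)

Charge continuity gives I_d = I = 0.0164 A between the plates.
Since I_d = ε₀ A dE/dt, dE/dt = I_d/(ε₀A) = (0.0164)/((8.85×10^-12)(3.298×10^-3)) = 5.62×10^11 V/(m·s).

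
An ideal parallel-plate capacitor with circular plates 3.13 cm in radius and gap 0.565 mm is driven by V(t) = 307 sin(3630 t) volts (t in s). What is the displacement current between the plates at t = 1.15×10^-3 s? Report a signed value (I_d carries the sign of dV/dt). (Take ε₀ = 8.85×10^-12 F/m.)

-2.75×10^-5 A

dE/dt = (V₀ω/d)·cos(ωt) with ωt = 4.1745 rad: (307)(3630)(-0.5123)/(5.65×10^-4) = -1.010×10^9 V/(m·s).
I_d = ε₀ A dE/dt = (8.85×10^-12)(3.078×10^-3)(-1.010×10^9) = -2.75×10^-5 A.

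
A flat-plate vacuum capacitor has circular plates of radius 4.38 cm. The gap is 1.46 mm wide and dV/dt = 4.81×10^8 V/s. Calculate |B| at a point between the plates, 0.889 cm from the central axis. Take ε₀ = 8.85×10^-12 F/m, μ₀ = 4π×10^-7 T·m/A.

1.63×10^-8 T

With E = V/d, dE/dt = 3.295×10^11 V/(m·s) and πR² = 6.027×10^-3 m², giving I_d = ε₀ πR² dE/dt = 0.01758 A.
∮B·dl = μ₀ I_d,enc with I_d,enc = I_d r²/R² = 7.242×10^-4 A; so B = μ₀ I_d,enc/(2πr) = 1.63×10^-8 T.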